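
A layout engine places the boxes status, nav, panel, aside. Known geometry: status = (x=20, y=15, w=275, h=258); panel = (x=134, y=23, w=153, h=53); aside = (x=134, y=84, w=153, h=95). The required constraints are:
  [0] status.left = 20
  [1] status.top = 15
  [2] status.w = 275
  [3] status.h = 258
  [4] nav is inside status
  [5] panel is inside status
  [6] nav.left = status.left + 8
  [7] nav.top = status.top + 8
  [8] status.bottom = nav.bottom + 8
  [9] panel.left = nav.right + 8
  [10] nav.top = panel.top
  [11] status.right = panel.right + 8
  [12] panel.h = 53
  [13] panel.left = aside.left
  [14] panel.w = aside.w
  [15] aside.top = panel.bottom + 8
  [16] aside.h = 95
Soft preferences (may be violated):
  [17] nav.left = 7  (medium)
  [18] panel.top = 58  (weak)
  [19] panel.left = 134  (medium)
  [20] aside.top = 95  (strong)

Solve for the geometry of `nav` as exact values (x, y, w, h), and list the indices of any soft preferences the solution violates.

1. nav.x = 28  [nav.left = status.left + 8]
2. nav.y = 23  [nav.top = status.top + 8]
3. nav.h = 242  [status.bottom = nav.bottom + 8]
4. nav.w = 98  [panel.left = nav.right + 8]

nav = (x=28, y=23, w=98, h=242)
violated soft preferences: 17, 18, 20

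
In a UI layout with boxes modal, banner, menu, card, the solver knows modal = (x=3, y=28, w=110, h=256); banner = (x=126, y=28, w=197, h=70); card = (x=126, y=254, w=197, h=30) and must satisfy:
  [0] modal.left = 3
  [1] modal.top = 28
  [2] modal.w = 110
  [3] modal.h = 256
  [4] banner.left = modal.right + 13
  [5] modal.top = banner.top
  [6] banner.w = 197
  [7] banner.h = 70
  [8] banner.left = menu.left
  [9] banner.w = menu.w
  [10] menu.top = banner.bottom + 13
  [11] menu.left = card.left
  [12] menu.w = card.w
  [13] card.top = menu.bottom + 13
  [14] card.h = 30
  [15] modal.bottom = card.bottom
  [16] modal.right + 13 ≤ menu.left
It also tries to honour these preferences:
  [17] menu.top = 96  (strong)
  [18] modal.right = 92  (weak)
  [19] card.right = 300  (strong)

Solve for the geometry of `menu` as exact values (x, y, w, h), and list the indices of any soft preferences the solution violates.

1. menu.x = 126  [banner.left = menu.left]
2. menu.w = 197  [banner.w = menu.w]
3. menu.y = 111  [menu.top = banner.bottom + 13]
4. menu.h = 130  [card.top = menu.bottom + 13]

menu = (x=126, y=111, w=197, h=130)
violated soft preferences: 17, 18, 19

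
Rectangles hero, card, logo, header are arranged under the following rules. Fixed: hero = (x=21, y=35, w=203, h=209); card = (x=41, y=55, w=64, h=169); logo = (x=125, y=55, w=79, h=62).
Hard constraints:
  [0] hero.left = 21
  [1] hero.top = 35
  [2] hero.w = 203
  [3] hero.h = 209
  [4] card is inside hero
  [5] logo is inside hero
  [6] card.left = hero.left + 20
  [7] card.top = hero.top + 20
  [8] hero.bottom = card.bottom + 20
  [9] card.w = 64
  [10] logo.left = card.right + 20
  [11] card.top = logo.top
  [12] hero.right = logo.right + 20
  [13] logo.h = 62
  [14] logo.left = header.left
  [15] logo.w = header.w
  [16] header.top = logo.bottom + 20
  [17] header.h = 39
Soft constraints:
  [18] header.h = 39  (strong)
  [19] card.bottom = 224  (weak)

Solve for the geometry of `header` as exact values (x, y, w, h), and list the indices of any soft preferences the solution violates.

header = (x=125, y=137, w=79, h=39)
violated soft preferences: none

1. header.x = 125  [logo.left = header.left]
2. header.w = 79  [logo.w = header.w]
3. header.y = 137  [header.top = logo.bottom + 20]
4. header.h = 39  [header.h = 39]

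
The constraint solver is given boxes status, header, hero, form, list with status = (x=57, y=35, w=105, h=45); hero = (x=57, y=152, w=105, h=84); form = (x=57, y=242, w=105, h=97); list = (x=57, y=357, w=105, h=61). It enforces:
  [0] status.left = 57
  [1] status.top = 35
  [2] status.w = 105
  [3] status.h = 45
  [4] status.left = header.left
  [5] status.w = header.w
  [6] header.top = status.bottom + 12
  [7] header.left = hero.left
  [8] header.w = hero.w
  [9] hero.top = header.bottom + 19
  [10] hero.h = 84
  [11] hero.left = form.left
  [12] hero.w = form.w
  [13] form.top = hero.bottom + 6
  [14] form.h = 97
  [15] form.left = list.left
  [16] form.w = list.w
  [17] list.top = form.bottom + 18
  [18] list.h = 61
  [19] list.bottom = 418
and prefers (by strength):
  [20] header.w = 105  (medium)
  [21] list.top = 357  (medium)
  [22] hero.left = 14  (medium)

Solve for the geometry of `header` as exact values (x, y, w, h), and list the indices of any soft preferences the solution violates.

header = (x=57, y=92, w=105, h=41)
violated soft preferences: 22

1. header.x = 57  [status.left = header.left]
2. header.w = 105  [status.w = header.w]
3. header.y = 92  [header.top = status.bottom + 12]
4. header.h = 41  [hero.top = header.bottom + 19]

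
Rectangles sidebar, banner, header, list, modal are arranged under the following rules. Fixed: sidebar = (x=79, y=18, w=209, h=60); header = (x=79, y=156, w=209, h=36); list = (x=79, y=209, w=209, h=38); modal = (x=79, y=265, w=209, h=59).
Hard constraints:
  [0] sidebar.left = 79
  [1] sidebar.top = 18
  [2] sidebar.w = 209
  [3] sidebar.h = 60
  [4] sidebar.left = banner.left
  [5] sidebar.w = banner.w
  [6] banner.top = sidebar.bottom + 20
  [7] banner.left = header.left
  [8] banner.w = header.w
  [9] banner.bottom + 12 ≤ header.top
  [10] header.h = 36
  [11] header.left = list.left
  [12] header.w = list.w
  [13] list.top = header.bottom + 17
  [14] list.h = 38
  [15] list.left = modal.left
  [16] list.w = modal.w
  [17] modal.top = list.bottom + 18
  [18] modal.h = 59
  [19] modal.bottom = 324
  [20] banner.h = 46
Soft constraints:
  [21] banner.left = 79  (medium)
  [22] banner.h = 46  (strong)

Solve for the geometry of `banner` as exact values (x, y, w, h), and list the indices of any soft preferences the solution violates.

1. banner.x = 79  [sidebar.left = banner.left]
2. banner.w = 209  [sidebar.w = banner.w]
3. banner.y = 98  [banner.top = sidebar.bottom + 20]
4. banner.h = 46  [banner.h = 46]

banner = (x=79, y=98, w=209, h=46)
violated soft preferences: none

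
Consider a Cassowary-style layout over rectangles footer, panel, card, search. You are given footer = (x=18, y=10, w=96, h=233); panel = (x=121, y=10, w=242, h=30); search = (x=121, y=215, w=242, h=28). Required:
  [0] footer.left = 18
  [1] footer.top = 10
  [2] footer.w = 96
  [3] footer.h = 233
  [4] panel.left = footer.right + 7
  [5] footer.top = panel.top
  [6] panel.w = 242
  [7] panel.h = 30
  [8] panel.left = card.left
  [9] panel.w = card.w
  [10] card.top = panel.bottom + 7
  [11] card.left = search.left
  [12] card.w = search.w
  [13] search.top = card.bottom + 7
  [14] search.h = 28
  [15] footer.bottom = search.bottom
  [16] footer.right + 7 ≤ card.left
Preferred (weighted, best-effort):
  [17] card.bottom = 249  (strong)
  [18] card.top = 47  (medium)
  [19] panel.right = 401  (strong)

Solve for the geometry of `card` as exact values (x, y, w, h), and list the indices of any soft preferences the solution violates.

card = (x=121, y=47, w=242, h=161)
violated soft preferences: 17, 19

1. card.x = 121  [panel.left = card.left]
2. card.w = 242  [panel.w = card.w]
3. card.y = 47  [card.top = panel.bottom + 7]
4. card.h = 161  [search.top = card.bottom + 7]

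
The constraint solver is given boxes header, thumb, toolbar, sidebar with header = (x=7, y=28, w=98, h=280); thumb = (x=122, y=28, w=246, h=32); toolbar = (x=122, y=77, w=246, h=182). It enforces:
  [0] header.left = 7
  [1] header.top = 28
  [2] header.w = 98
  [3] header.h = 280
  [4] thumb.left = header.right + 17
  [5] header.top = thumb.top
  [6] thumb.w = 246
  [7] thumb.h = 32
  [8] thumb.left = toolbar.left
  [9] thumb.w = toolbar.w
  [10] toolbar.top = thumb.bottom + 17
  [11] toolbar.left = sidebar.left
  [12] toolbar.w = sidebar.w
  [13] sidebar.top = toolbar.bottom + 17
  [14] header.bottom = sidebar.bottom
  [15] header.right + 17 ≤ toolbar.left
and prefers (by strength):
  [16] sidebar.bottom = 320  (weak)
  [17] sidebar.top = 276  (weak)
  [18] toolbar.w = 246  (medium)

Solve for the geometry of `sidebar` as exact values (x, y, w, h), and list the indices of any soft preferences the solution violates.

1. sidebar.x = 122  [toolbar.left = sidebar.left]
2. sidebar.w = 246  [toolbar.w = sidebar.w]
3. sidebar.y = 276  [sidebar.top = toolbar.bottom + 17]
4. sidebar.h = 32  [header.bottom = sidebar.bottom]

sidebar = (x=122, y=276, w=246, h=32)
violated soft preferences: 16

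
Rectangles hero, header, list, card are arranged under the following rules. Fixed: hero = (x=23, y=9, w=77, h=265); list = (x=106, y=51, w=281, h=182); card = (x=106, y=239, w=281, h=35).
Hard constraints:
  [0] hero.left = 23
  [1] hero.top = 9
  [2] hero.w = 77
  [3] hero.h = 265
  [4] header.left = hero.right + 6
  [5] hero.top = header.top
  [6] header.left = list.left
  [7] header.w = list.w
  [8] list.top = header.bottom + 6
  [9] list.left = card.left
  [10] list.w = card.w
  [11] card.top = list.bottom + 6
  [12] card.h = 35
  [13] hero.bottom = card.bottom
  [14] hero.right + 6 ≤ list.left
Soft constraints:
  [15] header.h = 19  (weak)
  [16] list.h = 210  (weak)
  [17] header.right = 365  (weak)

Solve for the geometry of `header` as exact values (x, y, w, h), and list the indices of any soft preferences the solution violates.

1. header.x = 106  [header.left = hero.right + 6]
2. header.y = 9  [hero.top = header.top]
3. header.w = 281  [header.w = list.w]
4. header.h = 36  [list.top = header.bottom + 6]

header = (x=106, y=9, w=281, h=36)
violated soft preferences: 15, 16, 17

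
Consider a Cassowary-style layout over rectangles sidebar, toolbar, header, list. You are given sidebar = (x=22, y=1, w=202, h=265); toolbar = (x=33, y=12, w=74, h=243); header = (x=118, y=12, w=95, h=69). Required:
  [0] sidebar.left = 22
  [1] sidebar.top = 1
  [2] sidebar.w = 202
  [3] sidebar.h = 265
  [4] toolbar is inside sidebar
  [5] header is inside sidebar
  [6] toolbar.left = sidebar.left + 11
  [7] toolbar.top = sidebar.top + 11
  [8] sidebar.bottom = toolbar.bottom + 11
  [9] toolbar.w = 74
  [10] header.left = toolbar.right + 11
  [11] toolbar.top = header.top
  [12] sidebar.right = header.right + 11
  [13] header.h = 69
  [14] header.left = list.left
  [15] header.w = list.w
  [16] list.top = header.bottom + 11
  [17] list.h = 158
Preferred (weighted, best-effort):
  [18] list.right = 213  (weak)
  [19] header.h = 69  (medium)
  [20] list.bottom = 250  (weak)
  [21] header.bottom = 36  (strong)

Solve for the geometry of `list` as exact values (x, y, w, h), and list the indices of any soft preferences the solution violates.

list = (x=118, y=92, w=95, h=158)
violated soft preferences: 21

1. list.x = 118  [header.left = list.left]
2. list.w = 95  [header.w = list.w]
3. list.y = 92  [list.top = header.bottom + 11]
4. list.h = 158  [list.h = 158]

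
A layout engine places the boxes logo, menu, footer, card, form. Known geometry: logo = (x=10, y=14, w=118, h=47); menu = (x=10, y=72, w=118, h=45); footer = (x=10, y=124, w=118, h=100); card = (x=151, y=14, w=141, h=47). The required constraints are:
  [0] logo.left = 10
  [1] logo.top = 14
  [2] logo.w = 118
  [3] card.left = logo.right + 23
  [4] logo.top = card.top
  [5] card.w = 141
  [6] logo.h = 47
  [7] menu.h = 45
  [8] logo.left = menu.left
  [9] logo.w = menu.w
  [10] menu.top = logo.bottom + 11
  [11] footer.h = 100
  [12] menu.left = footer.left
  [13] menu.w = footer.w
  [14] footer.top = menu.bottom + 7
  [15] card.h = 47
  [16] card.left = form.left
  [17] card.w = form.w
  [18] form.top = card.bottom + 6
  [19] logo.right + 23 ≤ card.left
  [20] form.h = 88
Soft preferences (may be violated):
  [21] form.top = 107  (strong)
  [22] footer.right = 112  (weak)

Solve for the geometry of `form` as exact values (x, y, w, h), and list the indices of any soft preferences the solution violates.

form = (x=151, y=67, w=141, h=88)
violated soft preferences: 21, 22

1. form.x = 151  [card.left = form.left]
2. form.w = 141  [card.w = form.w]
3. form.y = 67  [form.top = card.bottom + 6]
4. form.h = 88  [form.h = 88]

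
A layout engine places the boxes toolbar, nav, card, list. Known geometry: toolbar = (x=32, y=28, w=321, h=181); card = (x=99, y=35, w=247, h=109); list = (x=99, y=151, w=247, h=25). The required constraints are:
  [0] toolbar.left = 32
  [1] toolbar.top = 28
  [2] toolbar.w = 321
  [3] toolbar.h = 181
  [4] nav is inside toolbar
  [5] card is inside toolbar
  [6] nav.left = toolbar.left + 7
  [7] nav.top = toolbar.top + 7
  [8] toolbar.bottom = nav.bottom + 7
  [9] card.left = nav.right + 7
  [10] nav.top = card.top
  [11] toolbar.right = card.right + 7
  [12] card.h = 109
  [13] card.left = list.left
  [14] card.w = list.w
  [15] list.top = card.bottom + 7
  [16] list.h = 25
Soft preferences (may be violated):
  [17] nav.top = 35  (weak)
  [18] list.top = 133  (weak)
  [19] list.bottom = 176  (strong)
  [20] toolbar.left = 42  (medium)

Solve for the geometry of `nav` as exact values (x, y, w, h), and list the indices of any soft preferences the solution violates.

nav = (x=39, y=35, w=53, h=167)
violated soft preferences: 18, 20

1. nav.x = 39  [nav.left = toolbar.left + 7]
2. nav.y = 35  [nav.top = toolbar.top + 7]
3. nav.h = 167  [toolbar.bottom = nav.bottom + 7]
4. nav.w = 53  [card.left = nav.right + 7]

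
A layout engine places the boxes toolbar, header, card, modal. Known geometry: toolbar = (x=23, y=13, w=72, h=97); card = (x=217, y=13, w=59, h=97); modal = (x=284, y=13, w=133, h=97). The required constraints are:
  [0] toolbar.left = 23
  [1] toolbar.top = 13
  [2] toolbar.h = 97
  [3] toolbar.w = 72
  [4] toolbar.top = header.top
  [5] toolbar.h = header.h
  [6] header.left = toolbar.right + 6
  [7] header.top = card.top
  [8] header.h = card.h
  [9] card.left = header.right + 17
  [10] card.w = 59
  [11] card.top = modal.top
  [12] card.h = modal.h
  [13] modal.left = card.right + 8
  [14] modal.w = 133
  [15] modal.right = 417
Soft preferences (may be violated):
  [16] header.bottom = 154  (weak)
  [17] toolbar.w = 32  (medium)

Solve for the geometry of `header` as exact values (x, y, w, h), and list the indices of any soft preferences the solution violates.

1. header.y = 13  [toolbar.top = header.top]
2. header.h = 97  [toolbar.h = header.h]
3. header.x = 101  [header.left = toolbar.right + 6]
4. header.w = 99  [card.left = header.right + 17]

header = (x=101, y=13, w=99, h=97)
violated soft preferences: 16, 17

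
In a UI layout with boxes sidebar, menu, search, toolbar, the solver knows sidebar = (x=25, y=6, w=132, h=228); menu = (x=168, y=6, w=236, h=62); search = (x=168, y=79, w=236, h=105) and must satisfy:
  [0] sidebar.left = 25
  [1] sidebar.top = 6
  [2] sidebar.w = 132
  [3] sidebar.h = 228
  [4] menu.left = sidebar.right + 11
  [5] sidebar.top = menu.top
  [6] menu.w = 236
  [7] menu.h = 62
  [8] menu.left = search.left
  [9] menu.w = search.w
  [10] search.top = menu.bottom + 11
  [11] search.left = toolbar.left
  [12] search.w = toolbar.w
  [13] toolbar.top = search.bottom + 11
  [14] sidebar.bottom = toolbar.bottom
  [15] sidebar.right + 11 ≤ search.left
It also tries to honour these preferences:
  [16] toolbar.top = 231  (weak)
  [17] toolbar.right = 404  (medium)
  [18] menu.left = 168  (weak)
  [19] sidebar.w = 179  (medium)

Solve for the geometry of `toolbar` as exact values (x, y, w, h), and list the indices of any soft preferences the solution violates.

toolbar = (x=168, y=195, w=236, h=39)
violated soft preferences: 16, 19

1. toolbar.x = 168  [search.left = toolbar.left]
2. toolbar.w = 236  [search.w = toolbar.w]
3. toolbar.y = 195  [toolbar.top = search.bottom + 11]
4. toolbar.h = 39  [sidebar.bottom = toolbar.bottom]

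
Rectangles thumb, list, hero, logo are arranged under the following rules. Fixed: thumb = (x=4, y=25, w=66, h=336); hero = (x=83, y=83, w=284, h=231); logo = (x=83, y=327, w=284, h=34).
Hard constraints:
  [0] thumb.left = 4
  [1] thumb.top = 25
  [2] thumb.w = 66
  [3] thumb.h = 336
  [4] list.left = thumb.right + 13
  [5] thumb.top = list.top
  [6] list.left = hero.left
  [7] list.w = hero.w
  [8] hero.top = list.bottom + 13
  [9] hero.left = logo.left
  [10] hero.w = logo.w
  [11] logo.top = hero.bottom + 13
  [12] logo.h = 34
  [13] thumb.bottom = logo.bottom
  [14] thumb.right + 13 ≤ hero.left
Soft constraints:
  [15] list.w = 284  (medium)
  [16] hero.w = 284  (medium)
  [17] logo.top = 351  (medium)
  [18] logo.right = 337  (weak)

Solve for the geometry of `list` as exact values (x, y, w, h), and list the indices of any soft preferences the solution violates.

list = (x=83, y=25, w=284, h=45)
violated soft preferences: 17, 18

1. list.x = 83  [list.left = thumb.right + 13]
2. list.y = 25  [thumb.top = list.top]
3. list.w = 284  [list.w = hero.w]
4. list.h = 45  [hero.top = list.bottom + 13]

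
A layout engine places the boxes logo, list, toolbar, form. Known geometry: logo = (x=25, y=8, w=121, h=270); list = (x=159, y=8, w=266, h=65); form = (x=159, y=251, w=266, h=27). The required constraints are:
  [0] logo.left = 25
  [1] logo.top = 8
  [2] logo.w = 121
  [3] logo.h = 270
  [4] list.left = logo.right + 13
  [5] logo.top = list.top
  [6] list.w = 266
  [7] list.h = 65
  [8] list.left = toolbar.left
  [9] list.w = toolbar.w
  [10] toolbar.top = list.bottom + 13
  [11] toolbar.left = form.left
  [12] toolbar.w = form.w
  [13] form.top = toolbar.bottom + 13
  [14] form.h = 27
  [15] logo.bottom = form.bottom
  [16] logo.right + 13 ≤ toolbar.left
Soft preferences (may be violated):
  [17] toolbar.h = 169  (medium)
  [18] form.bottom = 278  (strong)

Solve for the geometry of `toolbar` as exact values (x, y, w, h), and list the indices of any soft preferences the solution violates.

toolbar = (x=159, y=86, w=266, h=152)
violated soft preferences: 17

1. toolbar.x = 159  [list.left = toolbar.left]
2. toolbar.w = 266  [list.w = toolbar.w]
3. toolbar.y = 86  [toolbar.top = list.bottom + 13]
4. toolbar.h = 152  [form.top = toolbar.bottom + 13]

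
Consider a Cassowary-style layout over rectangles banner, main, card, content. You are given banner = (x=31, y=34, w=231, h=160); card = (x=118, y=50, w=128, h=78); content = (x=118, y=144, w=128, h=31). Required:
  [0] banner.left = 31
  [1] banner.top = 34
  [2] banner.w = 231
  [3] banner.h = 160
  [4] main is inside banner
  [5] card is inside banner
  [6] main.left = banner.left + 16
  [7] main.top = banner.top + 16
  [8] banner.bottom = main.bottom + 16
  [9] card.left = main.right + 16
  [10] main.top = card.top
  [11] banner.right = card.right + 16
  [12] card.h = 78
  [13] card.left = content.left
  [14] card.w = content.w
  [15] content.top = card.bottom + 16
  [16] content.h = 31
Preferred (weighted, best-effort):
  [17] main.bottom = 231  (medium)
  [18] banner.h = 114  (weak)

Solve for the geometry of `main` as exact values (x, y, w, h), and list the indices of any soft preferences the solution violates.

1. main.x = 47  [main.left = banner.left + 16]
2. main.y = 50  [main.top = banner.top + 16]
3. main.h = 128  [banner.bottom = main.bottom + 16]
4. main.w = 55  [card.left = main.right + 16]

main = (x=47, y=50, w=55, h=128)
violated soft preferences: 17, 18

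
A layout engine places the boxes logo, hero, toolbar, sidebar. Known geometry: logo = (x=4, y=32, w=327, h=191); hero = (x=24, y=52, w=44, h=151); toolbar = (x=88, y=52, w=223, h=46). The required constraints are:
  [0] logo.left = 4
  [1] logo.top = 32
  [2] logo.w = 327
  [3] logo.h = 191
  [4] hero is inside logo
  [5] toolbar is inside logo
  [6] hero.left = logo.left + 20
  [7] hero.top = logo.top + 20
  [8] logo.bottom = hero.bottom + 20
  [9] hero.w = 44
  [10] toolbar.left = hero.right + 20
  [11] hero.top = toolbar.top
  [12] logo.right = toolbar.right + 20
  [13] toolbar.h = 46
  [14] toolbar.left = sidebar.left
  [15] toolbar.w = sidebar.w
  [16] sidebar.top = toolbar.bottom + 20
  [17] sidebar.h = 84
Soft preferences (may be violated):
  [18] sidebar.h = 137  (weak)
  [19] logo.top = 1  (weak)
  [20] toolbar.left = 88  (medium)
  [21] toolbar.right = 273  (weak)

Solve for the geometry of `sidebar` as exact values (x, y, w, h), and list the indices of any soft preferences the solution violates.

sidebar = (x=88, y=118, w=223, h=84)
violated soft preferences: 18, 19, 21

1. sidebar.x = 88  [toolbar.left = sidebar.left]
2. sidebar.w = 223  [toolbar.w = sidebar.w]
3. sidebar.y = 118  [sidebar.top = toolbar.bottom + 20]
4. sidebar.h = 84  [sidebar.h = 84]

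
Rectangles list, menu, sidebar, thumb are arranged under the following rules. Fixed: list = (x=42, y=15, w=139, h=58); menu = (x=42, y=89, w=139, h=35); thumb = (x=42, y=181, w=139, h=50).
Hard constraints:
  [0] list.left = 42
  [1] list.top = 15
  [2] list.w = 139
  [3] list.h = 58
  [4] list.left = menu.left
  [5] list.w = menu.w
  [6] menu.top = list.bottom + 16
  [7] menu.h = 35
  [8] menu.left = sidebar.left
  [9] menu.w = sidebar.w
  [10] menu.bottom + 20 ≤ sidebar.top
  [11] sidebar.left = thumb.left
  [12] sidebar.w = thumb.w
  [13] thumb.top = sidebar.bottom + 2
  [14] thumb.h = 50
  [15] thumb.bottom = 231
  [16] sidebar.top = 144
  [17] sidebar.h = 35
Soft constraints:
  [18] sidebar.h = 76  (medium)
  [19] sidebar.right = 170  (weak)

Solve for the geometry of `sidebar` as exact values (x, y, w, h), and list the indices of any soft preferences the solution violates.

1. sidebar.x = 42  [menu.left = sidebar.left]
2. sidebar.w = 139  [menu.w = sidebar.w]
3. sidebar.y = 144  [sidebar.top = 144]
4. sidebar.h = 35  [sidebar.h = 35]

sidebar = (x=42, y=144, w=139, h=35)
violated soft preferences: 18, 19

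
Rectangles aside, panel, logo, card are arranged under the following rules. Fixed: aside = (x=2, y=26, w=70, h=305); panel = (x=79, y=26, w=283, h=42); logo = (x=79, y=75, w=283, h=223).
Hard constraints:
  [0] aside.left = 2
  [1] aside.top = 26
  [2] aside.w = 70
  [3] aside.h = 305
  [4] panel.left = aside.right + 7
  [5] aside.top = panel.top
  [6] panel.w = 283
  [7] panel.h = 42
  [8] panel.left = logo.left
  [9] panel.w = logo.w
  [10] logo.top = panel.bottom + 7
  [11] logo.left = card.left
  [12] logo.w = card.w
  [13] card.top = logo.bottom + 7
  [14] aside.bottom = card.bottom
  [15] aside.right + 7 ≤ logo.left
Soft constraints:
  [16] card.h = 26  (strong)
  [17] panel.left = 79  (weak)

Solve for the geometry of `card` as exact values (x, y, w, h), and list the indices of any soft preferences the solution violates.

card = (x=79, y=305, w=283, h=26)
violated soft preferences: none

1. card.x = 79  [logo.left = card.left]
2. card.w = 283  [logo.w = card.w]
3. card.y = 305  [card.top = logo.bottom + 7]
4. card.h = 26  [aside.bottom = card.bottom]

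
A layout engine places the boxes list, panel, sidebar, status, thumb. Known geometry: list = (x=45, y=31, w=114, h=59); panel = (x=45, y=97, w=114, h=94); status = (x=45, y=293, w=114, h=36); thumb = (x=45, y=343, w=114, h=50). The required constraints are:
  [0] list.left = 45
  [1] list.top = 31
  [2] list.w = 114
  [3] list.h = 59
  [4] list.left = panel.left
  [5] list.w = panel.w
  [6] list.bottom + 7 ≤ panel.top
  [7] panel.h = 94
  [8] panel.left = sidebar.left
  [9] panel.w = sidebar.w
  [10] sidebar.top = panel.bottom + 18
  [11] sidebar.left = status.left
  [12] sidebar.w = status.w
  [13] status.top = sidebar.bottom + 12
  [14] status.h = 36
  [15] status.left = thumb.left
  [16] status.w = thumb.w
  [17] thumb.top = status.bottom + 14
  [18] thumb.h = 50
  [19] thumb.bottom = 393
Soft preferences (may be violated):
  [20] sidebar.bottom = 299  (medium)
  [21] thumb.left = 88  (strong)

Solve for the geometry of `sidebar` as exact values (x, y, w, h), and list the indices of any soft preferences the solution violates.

1. sidebar.x = 45  [panel.left = sidebar.left]
2. sidebar.w = 114  [panel.w = sidebar.w]
3. sidebar.y = 209  [sidebar.top = panel.bottom + 18]
4. sidebar.h = 72  [status.top = sidebar.bottom + 12]

sidebar = (x=45, y=209, w=114, h=72)
violated soft preferences: 20, 21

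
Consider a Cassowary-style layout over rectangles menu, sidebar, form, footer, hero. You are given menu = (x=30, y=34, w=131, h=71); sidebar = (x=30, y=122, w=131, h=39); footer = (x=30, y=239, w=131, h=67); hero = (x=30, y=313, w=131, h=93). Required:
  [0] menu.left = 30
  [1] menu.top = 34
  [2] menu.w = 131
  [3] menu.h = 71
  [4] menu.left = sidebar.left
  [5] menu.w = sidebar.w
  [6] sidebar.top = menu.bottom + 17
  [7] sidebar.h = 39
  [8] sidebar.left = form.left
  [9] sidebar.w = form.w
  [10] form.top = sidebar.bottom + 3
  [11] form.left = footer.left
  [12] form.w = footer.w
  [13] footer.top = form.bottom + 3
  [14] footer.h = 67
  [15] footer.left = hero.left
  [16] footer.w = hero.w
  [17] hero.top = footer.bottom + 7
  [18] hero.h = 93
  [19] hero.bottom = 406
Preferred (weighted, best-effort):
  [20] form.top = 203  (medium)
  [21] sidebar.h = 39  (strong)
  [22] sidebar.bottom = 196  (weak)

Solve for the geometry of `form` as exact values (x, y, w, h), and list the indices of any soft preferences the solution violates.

1. form.x = 30  [sidebar.left = form.left]
2. form.w = 131  [sidebar.w = form.w]
3. form.y = 164  [form.top = sidebar.bottom + 3]
4. form.h = 72  [footer.top = form.bottom + 3]

form = (x=30, y=164, w=131, h=72)
violated soft preferences: 20, 22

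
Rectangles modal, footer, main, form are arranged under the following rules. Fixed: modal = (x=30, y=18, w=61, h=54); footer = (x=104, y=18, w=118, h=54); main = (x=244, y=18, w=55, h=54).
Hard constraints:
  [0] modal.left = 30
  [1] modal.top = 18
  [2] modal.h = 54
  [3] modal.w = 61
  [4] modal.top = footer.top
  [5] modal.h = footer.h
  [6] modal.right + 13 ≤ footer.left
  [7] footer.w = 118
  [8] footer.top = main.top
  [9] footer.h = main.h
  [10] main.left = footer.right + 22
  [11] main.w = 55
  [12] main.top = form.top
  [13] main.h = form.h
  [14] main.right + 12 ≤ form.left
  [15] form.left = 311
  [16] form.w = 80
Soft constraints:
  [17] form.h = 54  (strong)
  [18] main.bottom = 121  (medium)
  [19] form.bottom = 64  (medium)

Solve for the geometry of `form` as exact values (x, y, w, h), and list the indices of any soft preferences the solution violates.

1. form.y = 18  [main.top = form.top]
2. form.h = 54  [main.h = form.h]
3. form.x = 311  [form.left = 311]
4. form.w = 80  [form.w = 80]

form = (x=311, y=18, w=80, h=54)
violated soft preferences: 18, 19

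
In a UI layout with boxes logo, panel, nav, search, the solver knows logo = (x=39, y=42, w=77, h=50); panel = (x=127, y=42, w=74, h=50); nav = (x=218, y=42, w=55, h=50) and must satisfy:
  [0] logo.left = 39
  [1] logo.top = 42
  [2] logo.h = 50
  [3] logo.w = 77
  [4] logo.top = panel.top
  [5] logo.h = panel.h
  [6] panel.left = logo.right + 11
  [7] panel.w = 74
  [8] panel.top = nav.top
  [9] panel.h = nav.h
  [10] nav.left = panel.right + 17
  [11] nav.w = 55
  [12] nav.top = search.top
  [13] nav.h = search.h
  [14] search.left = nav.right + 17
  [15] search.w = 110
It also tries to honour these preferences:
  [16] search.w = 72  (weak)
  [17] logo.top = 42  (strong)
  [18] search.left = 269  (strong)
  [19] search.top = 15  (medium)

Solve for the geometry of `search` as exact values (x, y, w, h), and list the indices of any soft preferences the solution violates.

1. search.y = 42  [nav.top = search.top]
2. search.h = 50  [nav.h = search.h]
3. search.x = 290  [search.left = nav.right + 17]
4. search.w = 110  [search.w = 110]

search = (x=290, y=42, w=110, h=50)
violated soft preferences: 16, 18, 19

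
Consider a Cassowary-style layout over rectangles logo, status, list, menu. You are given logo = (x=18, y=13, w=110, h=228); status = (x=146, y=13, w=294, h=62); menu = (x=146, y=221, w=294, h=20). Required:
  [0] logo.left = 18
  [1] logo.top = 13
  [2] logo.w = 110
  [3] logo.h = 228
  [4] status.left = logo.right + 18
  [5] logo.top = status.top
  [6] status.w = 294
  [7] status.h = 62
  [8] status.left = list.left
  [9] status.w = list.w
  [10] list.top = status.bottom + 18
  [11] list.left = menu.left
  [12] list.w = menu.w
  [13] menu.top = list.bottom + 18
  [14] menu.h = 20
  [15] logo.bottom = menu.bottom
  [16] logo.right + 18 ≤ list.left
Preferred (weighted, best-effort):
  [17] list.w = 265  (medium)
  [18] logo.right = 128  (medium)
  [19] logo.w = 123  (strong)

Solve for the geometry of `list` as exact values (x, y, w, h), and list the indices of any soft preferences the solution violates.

1. list.x = 146  [status.left = list.left]
2. list.w = 294  [status.w = list.w]
3. list.y = 93  [list.top = status.bottom + 18]
4. list.h = 110  [menu.top = list.bottom + 18]

list = (x=146, y=93, w=294, h=110)
violated soft preferences: 17, 19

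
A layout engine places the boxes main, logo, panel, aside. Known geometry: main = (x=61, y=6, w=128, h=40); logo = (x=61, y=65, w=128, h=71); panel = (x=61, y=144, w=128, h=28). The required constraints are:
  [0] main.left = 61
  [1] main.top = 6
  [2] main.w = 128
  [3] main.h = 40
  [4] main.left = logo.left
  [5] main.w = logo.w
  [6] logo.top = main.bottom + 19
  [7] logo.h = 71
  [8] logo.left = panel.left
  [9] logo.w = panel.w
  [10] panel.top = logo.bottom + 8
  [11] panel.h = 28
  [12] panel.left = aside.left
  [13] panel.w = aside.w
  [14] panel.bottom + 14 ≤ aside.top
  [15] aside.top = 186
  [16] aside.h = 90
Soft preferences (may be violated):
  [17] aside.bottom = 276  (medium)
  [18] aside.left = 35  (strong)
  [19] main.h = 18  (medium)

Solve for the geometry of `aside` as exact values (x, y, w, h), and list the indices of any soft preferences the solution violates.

1. aside.x = 61  [panel.left = aside.left]
2. aside.w = 128  [panel.w = aside.w]
3. aside.y = 186  [aside.top = 186]
4. aside.h = 90  [aside.h = 90]

aside = (x=61, y=186, w=128, h=90)
violated soft preferences: 18, 19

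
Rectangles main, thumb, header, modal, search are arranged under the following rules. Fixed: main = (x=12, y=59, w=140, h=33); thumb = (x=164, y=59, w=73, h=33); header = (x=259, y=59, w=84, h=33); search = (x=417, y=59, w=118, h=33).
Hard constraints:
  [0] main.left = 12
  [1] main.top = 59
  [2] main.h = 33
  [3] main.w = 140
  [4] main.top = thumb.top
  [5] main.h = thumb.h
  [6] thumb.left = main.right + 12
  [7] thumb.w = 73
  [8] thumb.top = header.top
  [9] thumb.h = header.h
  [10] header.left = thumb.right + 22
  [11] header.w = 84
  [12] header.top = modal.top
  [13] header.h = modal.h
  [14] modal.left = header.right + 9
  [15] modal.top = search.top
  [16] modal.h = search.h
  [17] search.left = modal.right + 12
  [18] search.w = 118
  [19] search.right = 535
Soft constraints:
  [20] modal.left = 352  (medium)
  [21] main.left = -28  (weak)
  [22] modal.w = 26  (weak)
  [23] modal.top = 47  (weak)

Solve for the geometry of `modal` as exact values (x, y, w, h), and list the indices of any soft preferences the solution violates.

1. modal.y = 59  [header.top = modal.top]
2. modal.h = 33  [header.h = modal.h]
3. modal.x = 352  [modal.left = header.right + 9]
4. modal.w = 53  [search.left = modal.right + 12]

modal = (x=352, y=59, w=53, h=33)
violated soft preferences: 21, 22, 23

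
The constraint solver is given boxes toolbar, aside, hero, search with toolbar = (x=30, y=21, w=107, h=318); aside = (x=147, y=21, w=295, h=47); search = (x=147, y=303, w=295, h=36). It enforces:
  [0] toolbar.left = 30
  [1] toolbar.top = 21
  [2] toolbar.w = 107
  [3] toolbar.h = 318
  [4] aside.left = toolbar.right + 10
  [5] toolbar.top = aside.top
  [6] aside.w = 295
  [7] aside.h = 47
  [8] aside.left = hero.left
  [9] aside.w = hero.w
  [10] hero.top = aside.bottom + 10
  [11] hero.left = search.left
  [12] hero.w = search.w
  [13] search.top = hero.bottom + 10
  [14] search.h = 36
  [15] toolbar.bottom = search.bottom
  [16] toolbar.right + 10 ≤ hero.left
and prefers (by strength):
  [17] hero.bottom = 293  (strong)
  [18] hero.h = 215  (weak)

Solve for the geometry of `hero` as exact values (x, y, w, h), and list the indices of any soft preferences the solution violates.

1. hero.x = 147  [aside.left = hero.left]
2. hero.w = 295  [aside.w = hero.w]
3. hero.y = 78  [hero.top = aside.bottom + 10]
4. hero.h = 215  [search.top = hero.bottom + 10]

hero = (x=147, y=78, w=295, h=215)
violated soft preferences: none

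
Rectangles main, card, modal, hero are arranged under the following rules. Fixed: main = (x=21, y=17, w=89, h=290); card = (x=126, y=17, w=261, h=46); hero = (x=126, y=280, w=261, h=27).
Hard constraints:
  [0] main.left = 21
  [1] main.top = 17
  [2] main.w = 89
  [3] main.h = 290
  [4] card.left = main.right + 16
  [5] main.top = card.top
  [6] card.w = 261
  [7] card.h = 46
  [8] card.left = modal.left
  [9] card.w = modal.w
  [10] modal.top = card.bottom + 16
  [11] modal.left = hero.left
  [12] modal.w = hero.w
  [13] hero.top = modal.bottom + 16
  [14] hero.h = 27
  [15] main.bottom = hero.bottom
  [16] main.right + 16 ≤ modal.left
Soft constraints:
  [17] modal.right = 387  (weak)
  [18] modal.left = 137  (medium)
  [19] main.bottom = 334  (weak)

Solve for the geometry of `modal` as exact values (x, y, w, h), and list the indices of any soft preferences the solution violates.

1. modal.x = 126  [card.left = modal.left]
2. modal.w = 261  [card.w = modal.w]
3. modal.y = 79  [modal.top = card.bottom + 16]
4. modal.h = 185  [hero.top = modal.bottom + 16]

modal = (x=126, y=79, w=261, h=185)
violated soft preferences: 18, 19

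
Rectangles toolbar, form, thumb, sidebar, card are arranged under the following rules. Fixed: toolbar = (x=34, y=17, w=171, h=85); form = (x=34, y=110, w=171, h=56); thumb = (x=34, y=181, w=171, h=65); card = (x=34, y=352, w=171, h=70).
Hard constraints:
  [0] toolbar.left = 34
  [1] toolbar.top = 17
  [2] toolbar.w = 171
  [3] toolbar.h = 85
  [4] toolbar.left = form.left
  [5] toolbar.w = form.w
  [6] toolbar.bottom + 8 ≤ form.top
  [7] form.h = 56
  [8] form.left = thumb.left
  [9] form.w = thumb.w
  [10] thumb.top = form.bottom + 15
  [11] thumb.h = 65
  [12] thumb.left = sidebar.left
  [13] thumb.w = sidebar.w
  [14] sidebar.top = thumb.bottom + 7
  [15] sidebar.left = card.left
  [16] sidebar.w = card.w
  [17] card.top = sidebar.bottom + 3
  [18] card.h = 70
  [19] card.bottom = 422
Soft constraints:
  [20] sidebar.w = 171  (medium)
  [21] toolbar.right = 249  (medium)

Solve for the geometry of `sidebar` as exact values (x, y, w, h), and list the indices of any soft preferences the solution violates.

1. sidebar.x = 34  [thumb.left = sidebar.left]
2. sidebar.w = 171  [thumb.w = sidebar.w]
3. sidebar.y = 253  [sidebar.top = thumb.bottom + 7]
4. sidebar.h = 96  [card.top = sidebar.bottom + 3]

sidebar = (x=34, y=253, w=171, h=96)
violated soft preferences: 21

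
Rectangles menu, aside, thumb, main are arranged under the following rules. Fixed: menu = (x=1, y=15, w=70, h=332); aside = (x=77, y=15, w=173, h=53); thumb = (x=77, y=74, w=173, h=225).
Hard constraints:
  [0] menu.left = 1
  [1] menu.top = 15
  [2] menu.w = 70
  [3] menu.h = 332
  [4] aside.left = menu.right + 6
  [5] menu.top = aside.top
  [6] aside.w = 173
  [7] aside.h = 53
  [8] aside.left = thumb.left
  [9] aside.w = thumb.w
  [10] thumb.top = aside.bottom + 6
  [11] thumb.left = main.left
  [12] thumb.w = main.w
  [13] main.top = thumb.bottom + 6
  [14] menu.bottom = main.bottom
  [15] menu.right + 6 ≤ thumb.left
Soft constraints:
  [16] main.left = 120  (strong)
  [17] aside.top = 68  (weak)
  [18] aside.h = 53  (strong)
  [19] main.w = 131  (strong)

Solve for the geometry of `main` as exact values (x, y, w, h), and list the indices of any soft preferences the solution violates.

main = (x=77, y=305, w=173, h=42)
violated soft preferences: 16, 17, 19

1. main.x = 77  [thumb.left = main.left]
2. main.w = 173  [thumb.w = main.w]
3. main.y = 305  [main.top = thumb.bottom + 6]
4. main.h = 42  [menu.bottom = main.bottom]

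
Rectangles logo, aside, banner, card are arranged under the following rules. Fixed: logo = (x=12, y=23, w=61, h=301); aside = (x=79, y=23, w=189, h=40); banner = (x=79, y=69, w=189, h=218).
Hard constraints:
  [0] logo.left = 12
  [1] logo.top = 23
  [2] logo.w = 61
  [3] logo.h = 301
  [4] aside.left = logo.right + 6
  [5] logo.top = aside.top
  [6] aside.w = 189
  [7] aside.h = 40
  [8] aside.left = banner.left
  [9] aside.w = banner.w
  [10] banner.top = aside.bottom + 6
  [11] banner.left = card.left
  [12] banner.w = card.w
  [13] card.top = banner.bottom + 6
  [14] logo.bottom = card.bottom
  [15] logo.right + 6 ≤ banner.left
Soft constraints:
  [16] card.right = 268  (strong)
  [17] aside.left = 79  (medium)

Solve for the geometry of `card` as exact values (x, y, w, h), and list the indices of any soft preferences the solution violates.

card = (x=79, y=293, w=189, h=31)
violated soft preferences: none

1. card.x = 79  [banner.left = card.left]
2. card.w = 189  [banner.w = card.w]
3. card.y = 293  [card.top = banner.bottom + 6]
4. card.h = 31  [logo.bottom = card.bottom]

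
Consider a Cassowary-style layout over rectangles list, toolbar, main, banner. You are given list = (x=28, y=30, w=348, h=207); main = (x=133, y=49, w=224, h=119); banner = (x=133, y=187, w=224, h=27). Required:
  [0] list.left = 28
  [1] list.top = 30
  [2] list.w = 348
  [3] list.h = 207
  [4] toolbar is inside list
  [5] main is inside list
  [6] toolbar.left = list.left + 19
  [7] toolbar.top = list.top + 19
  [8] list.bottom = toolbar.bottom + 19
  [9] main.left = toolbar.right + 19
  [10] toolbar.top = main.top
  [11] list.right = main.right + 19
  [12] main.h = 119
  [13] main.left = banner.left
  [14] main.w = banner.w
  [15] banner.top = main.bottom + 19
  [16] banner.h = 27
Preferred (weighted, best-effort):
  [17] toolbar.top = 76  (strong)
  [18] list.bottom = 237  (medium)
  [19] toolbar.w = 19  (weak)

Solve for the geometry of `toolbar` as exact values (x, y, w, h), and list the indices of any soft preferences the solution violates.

1. toolbar.x = 47  [toolbar.left = list.left + 19]
2. toolbar.y = 49  [toolbar.top = list.top + 19]
3. toolbar.h = 169  [list.bottom = toolbar.bottom + 19]
4. toolbar.w = 67  [main.left = toolbar.right + 19]

toolbar = (x=47, y=49, w=67, h=169)
violated soft preferences: 17, 19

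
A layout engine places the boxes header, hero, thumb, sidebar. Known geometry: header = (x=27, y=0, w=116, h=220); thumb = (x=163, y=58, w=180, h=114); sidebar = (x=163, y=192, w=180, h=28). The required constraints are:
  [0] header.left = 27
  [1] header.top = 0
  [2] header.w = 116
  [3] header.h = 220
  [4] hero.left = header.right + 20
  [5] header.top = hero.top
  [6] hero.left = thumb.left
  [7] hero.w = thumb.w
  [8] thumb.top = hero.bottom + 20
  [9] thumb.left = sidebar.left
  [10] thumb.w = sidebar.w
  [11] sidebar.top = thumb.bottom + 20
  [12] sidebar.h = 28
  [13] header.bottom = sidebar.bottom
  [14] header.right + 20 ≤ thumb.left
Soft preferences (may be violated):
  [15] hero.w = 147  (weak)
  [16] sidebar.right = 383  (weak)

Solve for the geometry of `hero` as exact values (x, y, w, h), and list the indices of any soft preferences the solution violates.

hero = (x=163, y=0, w=180, h=38)
violated soft preferences: 15, 16

1. hero.x = 163  [hero.left = header.right + 20]
2. hero.y = 0  [header.top = hero.top]
3. hero.w = 180  [hero.w = thumb.w]
4. hero.h = 38  [thumb.top = hero.bottom + 20]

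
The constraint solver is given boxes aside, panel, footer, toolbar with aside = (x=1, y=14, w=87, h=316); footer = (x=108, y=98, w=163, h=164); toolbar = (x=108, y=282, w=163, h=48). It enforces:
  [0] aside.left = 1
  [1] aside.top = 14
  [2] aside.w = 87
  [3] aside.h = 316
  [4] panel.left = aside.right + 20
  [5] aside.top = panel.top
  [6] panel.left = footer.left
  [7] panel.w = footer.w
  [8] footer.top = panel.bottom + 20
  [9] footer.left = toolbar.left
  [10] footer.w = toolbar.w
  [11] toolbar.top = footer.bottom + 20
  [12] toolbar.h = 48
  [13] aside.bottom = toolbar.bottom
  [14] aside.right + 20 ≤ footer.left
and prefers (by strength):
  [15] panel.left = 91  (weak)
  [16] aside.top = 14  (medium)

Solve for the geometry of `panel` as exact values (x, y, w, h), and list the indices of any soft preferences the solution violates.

1. panel.x = 108  [panel.left = aside.right + 20]
2. panel.y = 14  [aside.top = panel.top]
3. panel.w = 163  [panel.w = footer.w]
4. panel.h = 64  [footer.top = panel.bottom + 20]

panel = (x=108, y=14, w=163, h=64)
violated soft preferences: 15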